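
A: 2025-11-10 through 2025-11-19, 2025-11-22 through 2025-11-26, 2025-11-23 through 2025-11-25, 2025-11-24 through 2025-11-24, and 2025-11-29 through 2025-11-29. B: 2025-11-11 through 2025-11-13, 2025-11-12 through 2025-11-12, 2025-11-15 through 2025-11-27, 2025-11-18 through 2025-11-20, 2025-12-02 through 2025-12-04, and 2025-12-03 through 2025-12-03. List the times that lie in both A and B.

Merge the first list: 2025-11-10 through 2025-11-19, 2025-11-22 through 2025-11-26, 2025-11-29 through 2025-11-29.
Merge the second list: 2025-11-11 through 2025-11-13, 2025-11-15 through 2025-11-27, 2025-12-02 through 2025-12-04.
2025-11-10 through 2025-11-19 ∩ B → 2025-11-11 through 2025-11-13, 2025-11-15 through 2025-11-19.
2025-11-22 through 2025-11-26 ∩ B → 2025-11-22 through 2025-11-26.
2025-11-29 through 2025-11-29 meets no B interval.

2025-11-11 through 2025-11-13, 2025-11-15 through 2025-11-19, 2025-11-22 through 2025-11-26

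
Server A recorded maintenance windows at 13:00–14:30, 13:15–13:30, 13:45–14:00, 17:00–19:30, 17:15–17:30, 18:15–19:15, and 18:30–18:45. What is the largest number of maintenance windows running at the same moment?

Sweep endpoints in order; track running count of active intervals.
Peak of 3 reached at 18:30.

3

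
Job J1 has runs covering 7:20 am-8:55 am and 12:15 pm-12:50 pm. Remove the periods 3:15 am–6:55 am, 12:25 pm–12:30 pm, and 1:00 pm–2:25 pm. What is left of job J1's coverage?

7:20 am–8:55 am: no B overlap → unchanged.
12:15 pm–12:50 pm minus B → 12:15 pm–12:25 pm, 12:30 pm–12:50 pm.

7:20 am–8:55 am, 12:15 pm–12:25 pm, 12:30 pm–12:50 pm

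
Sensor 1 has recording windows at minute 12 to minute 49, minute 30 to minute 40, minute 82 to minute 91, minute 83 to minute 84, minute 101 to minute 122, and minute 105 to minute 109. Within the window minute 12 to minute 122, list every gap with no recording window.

minute 49 to minute 82, minute 91 to minute 101

After merging, the occupied span is minute 12 to minute 49, minute 82 to minute 91, minute 101 to minute 122.
Uncovered inside minute 12 to minute 122: minute 49 to minute 82, minute 91 to minute 101.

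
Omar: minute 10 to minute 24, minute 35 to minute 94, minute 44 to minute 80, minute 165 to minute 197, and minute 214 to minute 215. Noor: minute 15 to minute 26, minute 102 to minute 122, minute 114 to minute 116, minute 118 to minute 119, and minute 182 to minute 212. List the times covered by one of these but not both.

minute 10 to minute 15, minute 24 to minute 26, minute 35 to minute 94, minute 102 to minute 122, minute 165 to minute 182, minute 197 to minute 212, minute 214 to minute 215

A, merged: minute 10 to minute 24, minute 35 to minute 94, minute 165 to minute 197, minute 214 to minute 215.
B, merged: minute 15 to minute 26, minute 102 to minute 122, minute 182 to minute 212.
A but not B: minute 10 to minute 15, minute 35 to minute 94, minute 165 to minute 182, minute 214 to minute 215.
B but not A: minute 24 to minute 26, minute 102 to minute 122, minute 197 to minute 212.
Combining gives A △ B.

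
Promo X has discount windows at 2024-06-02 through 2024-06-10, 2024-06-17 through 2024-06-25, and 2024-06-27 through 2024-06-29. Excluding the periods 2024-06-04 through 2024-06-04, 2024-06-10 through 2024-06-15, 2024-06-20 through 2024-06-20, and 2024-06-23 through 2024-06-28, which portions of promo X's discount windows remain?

2024-06-02 through 2024-06-03, 2024-06-05 through 2024-06-09, 2024-06-17 through 2024-06-19, 2024-06-21 through 2024-06-22, 2024-06-29 through 2024-06-29

2024-06-02 through 2024-06-10 with B removed leaves 2024-06-02 through 2024-06-03, 2024-06-05 through 2024-06-09.
2024-06-17 through 2024-06-25 with B removed leaves 2024-06-17 through 2024-06-19, 2024-06-21 through 2024-06-22.
2024-06-27 through 2024-06-29 with B removed leaves 2024-06-29 through 2024-06-29.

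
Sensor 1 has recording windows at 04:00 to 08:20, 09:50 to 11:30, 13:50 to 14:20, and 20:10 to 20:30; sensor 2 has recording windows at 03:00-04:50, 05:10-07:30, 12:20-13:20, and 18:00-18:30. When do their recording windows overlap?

04:00-04:50, 05:10-07:30

04:00-08:20 overlaps B on 04:00-04:50, 05:10-07:30.
09:50-11:30 falls entirely outside B.
13:50-14:20 falls entirely outside B.
20:10-20:30 falls entirely outside B.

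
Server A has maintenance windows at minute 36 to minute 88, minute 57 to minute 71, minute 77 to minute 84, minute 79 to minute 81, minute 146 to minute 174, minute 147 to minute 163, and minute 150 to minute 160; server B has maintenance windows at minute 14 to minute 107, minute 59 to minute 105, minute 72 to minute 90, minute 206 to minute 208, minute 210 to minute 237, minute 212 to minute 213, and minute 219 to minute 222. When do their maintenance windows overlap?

Merge the first list: minute 36 to minute 88, minute 146 to minute 174.
Merge the second list: minute 14 to minute 107, minute 206 to minute 208, minute 210 to minute 237.
minute 36 to minute 88 overlaps B on minute 36 to minute 88.
minute 146 to minute 174 falls entirely outside B.

minute 36 to minute 88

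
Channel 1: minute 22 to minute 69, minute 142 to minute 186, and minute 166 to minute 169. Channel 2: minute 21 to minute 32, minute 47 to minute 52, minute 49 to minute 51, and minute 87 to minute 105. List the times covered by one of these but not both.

minute 21 to minute 22, minute 32 to minute 47, minute 52 to minute 69, minute 87 to minute 105, minute 142 to minute 186

First set merges to minute 22 to minute 69, minute 142 to minute 186.
Second set merges to minute 21 to minute 32, minute 47 to minute 52, minute 87 to minute 105.
A \ B = minute 32 to minute 47, minute 52 to minute 69, minute 142 to minute 186.
B \ A = minute 21 to minute 22, minute 87 to minute 105.
Union of the two gives the symmetric difference.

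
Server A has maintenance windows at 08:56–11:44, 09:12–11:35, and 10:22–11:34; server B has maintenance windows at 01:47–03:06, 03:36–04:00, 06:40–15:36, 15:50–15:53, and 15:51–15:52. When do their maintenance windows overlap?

08:56–11:44

Merge the first list: 08:56–11:44.
Merge the second list: 01:47–03:06, 03:36–04:00, 06:40–15:36, 15:50–15:53.
08:56–11:44 overlaps B on 08:56–11:44.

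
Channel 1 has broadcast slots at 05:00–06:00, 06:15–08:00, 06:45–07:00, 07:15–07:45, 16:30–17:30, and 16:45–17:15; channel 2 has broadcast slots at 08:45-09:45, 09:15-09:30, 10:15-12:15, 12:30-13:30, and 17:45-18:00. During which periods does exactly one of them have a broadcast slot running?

05:00-06:00, 06:15-08:00, 08:45-09:45, 10:15-12:15, 12:30-13:30, 16:30-17:30, 17:45-18:00

Merge the first list: 05:00-06:00, 06:15-08:00, 16:30-17:30.
Merge the second list: 08:45-09:45, 10:15-12:15, 12:30-13:30, 17:45-18:00.
A \ B = 05:00-06:00, 06:15-08:00, 16:30-17:30.
B \ A = 08:45-09:45, 10:15-12:15, 12:30-13:30, 17:45-18:00.
Union of the two gives the symmetric difference.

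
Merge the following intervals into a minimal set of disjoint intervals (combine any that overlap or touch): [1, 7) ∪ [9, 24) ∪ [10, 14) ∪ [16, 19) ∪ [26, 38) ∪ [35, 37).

[1, 7) ∪ [9, 24) ∪ [26, 38)

[9, 24) is disjoint → start new block.
[10, 14) overlaps/touches [9, 24) → extend to [9, 24).
[16, 19) overlaps/touches [9, 24) → extend to [9, 24).
[26, 38) is disjoint → start new block.
[35, 37) overlaps/touches [26, 38) → extend to [26, 38).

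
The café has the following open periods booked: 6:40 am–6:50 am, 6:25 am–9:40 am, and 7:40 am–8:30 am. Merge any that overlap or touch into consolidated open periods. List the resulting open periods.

6:25 am-9:40 am

Sort by start: 6:25 am-9:40 am, 6:40 am-6:50 am, 7:40 am-8:30 am.
6:40 am-6:50 am overlaps/touches 6:25 am-9:40 am → extend to 6:25 am-9:40 am.
7:40 am-8:30 am overlaps/touches 6:25 am-9:40 am → extend to 6:25 am-9:40 am.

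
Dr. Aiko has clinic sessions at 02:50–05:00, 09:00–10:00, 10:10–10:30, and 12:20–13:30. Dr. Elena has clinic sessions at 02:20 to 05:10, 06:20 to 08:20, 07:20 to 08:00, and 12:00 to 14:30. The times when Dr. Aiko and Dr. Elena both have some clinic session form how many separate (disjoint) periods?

Second set merges to 02:20–05:10, 06:20–08:20, 12:00–14:30.
A ∩ B = 02:50–05:00, 12:20–13:30.
That is 2 disjoint pieces.

2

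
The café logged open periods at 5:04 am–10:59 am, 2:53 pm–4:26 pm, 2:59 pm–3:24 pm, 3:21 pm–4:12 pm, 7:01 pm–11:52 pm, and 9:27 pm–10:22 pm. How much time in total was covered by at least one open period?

12 h 19 min

Merged: 5:04 am-10:59 am, 2:53 pm-4:26 pm, 7:01 pm-11:52 pm.
Lengths: 5 h 55 min + 1 h 33 min + 4 h 51 min = 12 h 19 min.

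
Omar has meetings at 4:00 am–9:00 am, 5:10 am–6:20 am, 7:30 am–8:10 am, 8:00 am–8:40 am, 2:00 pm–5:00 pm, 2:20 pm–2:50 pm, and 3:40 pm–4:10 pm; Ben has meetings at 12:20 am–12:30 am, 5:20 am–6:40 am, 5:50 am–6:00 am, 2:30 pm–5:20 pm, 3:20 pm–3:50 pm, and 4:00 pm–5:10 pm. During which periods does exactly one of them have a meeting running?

A, merged: 4:00 am–9:00 am, 2:00 pm–5:00 pm.
B, merged: 12:20 am–12:30 am, 5:20 am–6:40 am, 2:30 pm–5:20 pm.
A but not B: 4:00 am–5:20 am, 6:40 am–9:00 am, 2:00 pm–2:30 pm.
B but not A: 12:20 am–12:30 am, 5:00 pm–5:20 pm.
Combining gives A △ B.

12:20 am–12:30 am, 4:00 am–5:20 am, 6:40 am–9:00 am, 2:00 pm–2:30 pm, 5:00 pm–5:20 pm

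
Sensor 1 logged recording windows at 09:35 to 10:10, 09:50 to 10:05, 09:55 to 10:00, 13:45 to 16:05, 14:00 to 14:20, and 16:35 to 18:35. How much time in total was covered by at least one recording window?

4 h 55 min

Merged: 09:35–10:10, 13:45–16:05, 16:35–18:35.
Lengths: 35 min + 2 h 20 min + 2 h = 4 h 55 min.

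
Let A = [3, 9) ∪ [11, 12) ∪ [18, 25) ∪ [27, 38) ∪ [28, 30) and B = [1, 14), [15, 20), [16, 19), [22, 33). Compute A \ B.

First set merges to [3, 9), [11, 12), [18, 25), [27, 38).
Second set merges to [1, 14), [15, 20), [22, 33).
[3, 9): entirely removed.
[11, 12): entirely removed.
[18, 25) \ B = [20, 22).
[27, 38) \ B = [33, 38).

[20, 22) ∪ [33, 38)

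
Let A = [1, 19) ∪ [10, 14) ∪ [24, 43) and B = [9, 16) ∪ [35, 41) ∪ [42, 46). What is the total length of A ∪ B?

A, merged: [1, 19), [24, 43).
A ∪ B = [1, 19), [24, 46).
Total: 18 + 22 = 40.

40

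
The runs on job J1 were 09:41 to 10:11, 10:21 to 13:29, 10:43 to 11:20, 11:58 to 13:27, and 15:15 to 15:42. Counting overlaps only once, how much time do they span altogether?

Merged: 09:41–10:11, 10:21–13:29, 15:15–15:42.
Lengths: 30 min + 3 h 8 min + 27 min = 4 h 5 min.

4 h 5 min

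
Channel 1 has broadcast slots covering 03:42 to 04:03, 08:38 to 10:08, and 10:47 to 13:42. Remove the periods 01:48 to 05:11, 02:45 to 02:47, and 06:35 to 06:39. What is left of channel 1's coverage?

Second set merges to 01:48–05:11, 06:35–06:39.
03:42–04:03: entirely removed.
08:38–10:08: nothing removed.
10:47–13:42: nothing removed.

08:38–10:08, 10:47–13:42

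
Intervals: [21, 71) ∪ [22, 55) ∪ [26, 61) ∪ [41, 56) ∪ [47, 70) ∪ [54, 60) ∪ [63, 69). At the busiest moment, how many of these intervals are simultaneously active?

6

At 54, 6 of the intervals are simultaneously active.
No point has more.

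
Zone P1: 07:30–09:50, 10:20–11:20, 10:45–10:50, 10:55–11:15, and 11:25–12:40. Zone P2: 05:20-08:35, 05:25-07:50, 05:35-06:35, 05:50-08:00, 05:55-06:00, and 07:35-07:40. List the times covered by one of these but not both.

05:20–07:30, 08:35–09:50, 10:20–11:20, 11:25–12:40

Merge the first list: 07:30–09:50, 10:20–11:20, 11:25–12:40.
Merge the second list: 05:20–08:35.
A \ B = 08:35–09:50, 10:20–11:20, 11:25–12:40.
B \ A = 05:20–07:30.
Union of the two gives the symmetric difference.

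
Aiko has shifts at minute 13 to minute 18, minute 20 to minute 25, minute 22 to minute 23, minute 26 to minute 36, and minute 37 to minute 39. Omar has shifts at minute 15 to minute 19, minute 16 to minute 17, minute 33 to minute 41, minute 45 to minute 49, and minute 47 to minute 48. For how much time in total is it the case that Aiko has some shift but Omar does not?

14 minutes

Merge the first list: minute 13 to minute 18, minute 20 to minute 25, minute 26 to minute 36, minute 37 to minute 39.
Merge the second list: minute 15 to minute 19, minute 33 to minute 41, minute 45 to minute 49.
A \ B = minute 13 to minute 15, minute 20 to minute 25, minute 26 to minute 33.
Total: 2 minutes + 5 minutes + 7 minutes = 14 minutes.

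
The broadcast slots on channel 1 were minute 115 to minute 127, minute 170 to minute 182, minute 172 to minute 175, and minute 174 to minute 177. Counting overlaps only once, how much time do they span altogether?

Merged: minute 115 to minute 127, minute 170 to minute 182.
Lengths: 12 minutes + 12 minutes = 24 minutes.

24 minutes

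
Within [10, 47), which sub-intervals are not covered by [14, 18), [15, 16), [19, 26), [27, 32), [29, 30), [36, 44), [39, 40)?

Covered (merged): [14, 18), [19, 26), [27, 32), [36, 44).
Complement within [10, 47): [10, 14), [18, 19), [26, 27), [32, 36), [44, 47).

[10, 14) ∪ [18, 19) ∪ [26, 27) ∪ [32, 36) ∪ [44, 47)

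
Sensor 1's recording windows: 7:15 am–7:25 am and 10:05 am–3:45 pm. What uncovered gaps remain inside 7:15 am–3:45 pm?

Covered (merged): 7:15 am–7:25 am, 10:05 am–3:45 pm.
Uncovered inside 7:15 am–3:45 pm: 7:25 am–10:05 am.

7:25 am–10:05 am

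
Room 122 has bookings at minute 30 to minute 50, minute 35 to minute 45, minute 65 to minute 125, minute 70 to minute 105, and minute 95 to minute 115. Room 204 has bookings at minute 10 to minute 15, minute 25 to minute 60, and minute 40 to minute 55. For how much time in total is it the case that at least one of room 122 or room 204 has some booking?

100 minutes

First set merges to minute 30 to minute 50, minute 65 to minute 125.
Second set merges to minute 10 to minute 15, minute 25 to minute 60.
A ∪ B = minute 10 to minute 15, minute 25 to minute 60, minute 65 to minute 125.
Total: 5 minutes + 35 minutes + 60 minutes = 100 minutes.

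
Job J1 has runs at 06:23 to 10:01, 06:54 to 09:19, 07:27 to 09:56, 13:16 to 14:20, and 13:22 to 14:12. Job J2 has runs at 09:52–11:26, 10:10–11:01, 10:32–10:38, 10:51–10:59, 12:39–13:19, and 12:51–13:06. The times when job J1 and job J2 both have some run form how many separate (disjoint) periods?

2

Merge the first list: 06:23-10:01, 13:16-14:20.
Merge the second list: 09:52-11:26, 12:39-13:19.
A ∩ B = 09:52-10:01, 13:16-13:19.
That is 2 disjoint pieces.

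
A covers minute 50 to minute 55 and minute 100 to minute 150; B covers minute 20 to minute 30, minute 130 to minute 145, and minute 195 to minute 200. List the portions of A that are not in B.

minute 50 to minute 55: nothing removed.
minute 100 to minute 150 \ B = minute 100 to minute 130, minute 145 to minute 150.

minute 50 to minute 55, minute 100 to minute 130, minute 145 to minute 150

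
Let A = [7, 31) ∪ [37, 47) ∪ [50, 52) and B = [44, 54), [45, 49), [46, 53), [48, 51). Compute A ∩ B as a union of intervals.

Second set merges to [44, 54).
[7, 31) meets no B interval.
[37, 47) ∩ B → [44, 47).
[50, 52) ∩ B → [50, 52).

[44, 47) ∪ [50, 52)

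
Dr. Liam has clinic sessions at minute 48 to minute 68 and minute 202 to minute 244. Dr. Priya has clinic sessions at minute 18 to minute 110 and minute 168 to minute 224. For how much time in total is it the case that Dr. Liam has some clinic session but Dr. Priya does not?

20 minutes

A \ B = minute 224 to minute 244.
Total: 20 minutes.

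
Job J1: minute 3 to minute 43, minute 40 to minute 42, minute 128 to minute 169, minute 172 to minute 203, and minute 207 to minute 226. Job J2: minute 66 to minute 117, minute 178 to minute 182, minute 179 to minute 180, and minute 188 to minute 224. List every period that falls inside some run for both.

A, merged: minute 3 to minute 43, minute 128 to minute 169, minute 172 to minute 203, minute 207 to minute 226.
B, merged: minute 66 to minute 117, minute 178 to minute 182, minute 188 to minute 224.
minute 3 to minute 43 falls entirely outside B.
minute 128 to minute 169 falls entirely outside B.
minute 172 to minute 203 overlaps B on minute 178 to minute 182, minute 188 to minute 203.
minute 207 to minute 226 overlaps B on minute 207 to minute 224.

minute 178 to minute 182, minute 188 to minute 203, minute 207 to minute 224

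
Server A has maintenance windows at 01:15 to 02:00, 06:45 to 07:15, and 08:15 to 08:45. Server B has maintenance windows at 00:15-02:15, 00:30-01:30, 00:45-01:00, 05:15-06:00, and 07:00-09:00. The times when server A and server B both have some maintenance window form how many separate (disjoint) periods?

Second set merges to 00:15-02:15, 05:15-06:00, 07:00-09:00.
A ∩ B = 01:15-02:00, 07:00-07:15, 08:15-08:45.
That is 3 disjoint pieces.

3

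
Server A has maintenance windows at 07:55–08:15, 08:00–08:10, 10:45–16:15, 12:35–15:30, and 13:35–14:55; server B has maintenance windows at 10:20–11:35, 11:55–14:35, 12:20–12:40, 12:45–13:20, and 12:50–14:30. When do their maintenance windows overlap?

10:45–11:35, 11:55–14:35

A, merged: 07:55–08:15, 10:45–16:15.
B, merged: 10:20–11:35, 11:55–14:35.
07:55–08:15 meets no B interval.
10:45–16:15 ∩ B → 10:45–11:35, 11:55–14:35.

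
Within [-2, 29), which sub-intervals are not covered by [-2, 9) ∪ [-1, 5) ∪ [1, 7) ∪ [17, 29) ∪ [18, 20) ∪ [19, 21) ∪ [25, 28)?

[9, 17)

The merged coverage is [-2, 9), [17, 29).
Gaps within [-2, 29): [9, 17).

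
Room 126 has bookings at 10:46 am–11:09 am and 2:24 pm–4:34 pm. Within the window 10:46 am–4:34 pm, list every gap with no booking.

11:09 am–2:24 pm

Covered (merged): 10:46 am–11:09 am, 2:24 pm–4:34 pm.
Gaps within 10:46 am–4:34 pm: 11:09 am–2:24 pm.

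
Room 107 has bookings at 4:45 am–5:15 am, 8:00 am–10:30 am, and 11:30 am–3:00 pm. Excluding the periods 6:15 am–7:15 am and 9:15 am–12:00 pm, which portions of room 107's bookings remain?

4:45 am-5:15 am is untouched.
8:00 am-10:30 am with B removed leaves 8:00 am-9:15 am.
11:30 am-3:00 pm with B removed leaves 12:00 pm-3:00 pm.

4:45 am-5:15 am, 8:00 am-9:15 am, 12:00 pm-3:00 pm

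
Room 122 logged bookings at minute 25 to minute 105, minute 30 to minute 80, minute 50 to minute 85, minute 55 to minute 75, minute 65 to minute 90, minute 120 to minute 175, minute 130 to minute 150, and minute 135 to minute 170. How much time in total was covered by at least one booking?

135 minutes

Merged: minute 25 to minute 105, minute 120 to minute 175.
Lengths: 80 minutes + 55 minutes = 135 minutes.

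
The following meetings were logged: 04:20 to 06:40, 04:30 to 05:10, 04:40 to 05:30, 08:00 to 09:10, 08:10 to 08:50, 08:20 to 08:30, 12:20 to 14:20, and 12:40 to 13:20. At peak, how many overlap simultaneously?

Walk the sorted start/end points keeping a running depth.
The depth first hits 3 at 04:40.

3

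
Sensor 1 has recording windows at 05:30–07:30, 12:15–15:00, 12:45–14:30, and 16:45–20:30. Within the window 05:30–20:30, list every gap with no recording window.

Covered (merged): 05:30–07:30, 12:15–15:00, 16:45–20:30.
Uncovered inside 05:30–20:30: 07:30–12:15, 15:00–16:45.

07:30–12:15, 15:00–16:45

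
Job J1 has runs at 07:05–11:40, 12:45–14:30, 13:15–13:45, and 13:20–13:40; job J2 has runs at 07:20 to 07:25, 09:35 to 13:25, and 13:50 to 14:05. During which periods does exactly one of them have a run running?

Merge the first list: 07:05-11:40, 12:45-14:30.
Only in the first: 07:05-07:20, 07:25-09:35, 13:25-13:50, 14:05-14:30.
Only in the second: 11:40-12:45.
Together these are the periods covered by exactly one.

07:05-07:20, 07:25-09:35, 11:40-12:45, 13:25-13:50, 14:05-14:30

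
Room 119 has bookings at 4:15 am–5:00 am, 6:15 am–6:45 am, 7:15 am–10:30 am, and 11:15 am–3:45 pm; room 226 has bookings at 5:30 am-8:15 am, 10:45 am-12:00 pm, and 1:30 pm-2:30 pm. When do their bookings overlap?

4:15 am–5:00 am falls entirely outside B.
6:15 am–6:45 am overlaps B on 6:15 am–6:45 am.
7:15 am–10:30 am overlaps B on 7:15 am–8:15 am.
11:15 am–3:45 pm overlaps B on 11:15 am–12:00 pm, 1:30 pm–2:30 pm.

6:15 am–6:45 am, 7:15 am–8:15 am, 11:15 am–12:00 pm, 1:30 pm–2:30 pm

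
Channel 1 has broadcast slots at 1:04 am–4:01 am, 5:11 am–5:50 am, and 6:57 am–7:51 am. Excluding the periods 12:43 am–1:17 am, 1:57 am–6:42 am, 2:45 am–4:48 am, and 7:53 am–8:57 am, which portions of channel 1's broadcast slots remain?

1:17 am–1:57 am, 6:57 am–7:51 am

Second set merges to 12:43 am–1:17 am, 1:57 am–6:42 am, 7:53 am–8:57 am.
1:04 am–4:01 am \ B = 1:17 am–1:57 am.
5:11 am–5:50 am: entirely removed.
6:57 am–7:51 am: nothing removed.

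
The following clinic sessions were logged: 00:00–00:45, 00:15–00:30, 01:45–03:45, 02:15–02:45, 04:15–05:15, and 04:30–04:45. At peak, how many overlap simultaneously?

Walk the sorted start/end points keeping a running depth.
The depth first hits 2 at 00:15.

2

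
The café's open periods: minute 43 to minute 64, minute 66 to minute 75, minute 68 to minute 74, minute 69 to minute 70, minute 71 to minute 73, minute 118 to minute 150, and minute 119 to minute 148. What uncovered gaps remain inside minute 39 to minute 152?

Covered (merged): minute 43 to minute 64, minute 66 to minute 75, minute 118 to minute 150.
Complement within minute 39 to minute 152: minute 39 to minute 43, minute 64 to minute 66, minute 75 to minute 118, minute 150 to minute 152.

minute 39 to minute 43, minute 64 to minute 66, minute 75 to minute 118, minute 150 to minute 152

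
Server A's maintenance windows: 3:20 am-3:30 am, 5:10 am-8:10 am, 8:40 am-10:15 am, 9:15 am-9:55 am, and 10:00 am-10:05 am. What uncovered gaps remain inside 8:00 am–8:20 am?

8:10 am–8:20 am

The merged coverage is 3:20 am–3:30 am, 5:10 am–8:10 am, 8:40 am–10:15 am.
Uncovered inside 8:00 am–8:20 am: 8:10 am–8:20 am.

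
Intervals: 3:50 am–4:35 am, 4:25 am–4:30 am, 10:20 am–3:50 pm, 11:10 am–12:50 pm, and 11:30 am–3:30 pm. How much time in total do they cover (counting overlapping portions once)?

6 h 15 min

Merged: 3:50 am–4:35 am, 10:20 am–3:50 pm.
Lengths: 45 min + 5 h 30 min = 6 h 15 min.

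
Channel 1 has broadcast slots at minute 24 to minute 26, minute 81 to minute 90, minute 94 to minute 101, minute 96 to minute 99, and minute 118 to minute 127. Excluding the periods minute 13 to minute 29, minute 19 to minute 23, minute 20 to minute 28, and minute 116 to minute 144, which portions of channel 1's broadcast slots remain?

A, merged: minute 24 to minute 26, minute 81 to minute 90, minute 94 to minute 101, minute 118 to minute 127.
B, merged: minute 13 to minute 29, minute 116 to minute 144.
minute 24 to minute 26: entirely removed.
minute 81 to minute 90: nothing removed.
minute 94 to minute 101: nothing removed.
minute 118 to minute 127: entirely removed.

minute 81 to minute 90, minute 94 to minute 101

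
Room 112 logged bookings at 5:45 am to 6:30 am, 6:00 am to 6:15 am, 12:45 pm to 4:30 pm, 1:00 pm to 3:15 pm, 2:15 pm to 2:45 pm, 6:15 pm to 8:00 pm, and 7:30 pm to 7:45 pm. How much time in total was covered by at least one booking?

6 h 15 min

Merged: 5:45 am–6:30 am, 12:45 pm–4:30 pm, 6:15 pm–8:00 pm.
Lengths: 45 min + 3 h 45 min + 1 h 45 min = 6 h 15 min.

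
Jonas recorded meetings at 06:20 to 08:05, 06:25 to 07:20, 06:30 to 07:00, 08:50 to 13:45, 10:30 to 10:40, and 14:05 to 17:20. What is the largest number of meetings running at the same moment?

3

At 06:30, 3 of the intervals are simultaneously active.
No point has more.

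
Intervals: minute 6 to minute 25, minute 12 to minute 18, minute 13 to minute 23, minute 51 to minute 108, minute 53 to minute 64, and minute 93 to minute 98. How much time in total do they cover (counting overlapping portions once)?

Merged: minute 6 to minute 25, minute 51 to minute 108.
Lengths: 19 minutes + 57 minutes = 76 minutes.

76 minutes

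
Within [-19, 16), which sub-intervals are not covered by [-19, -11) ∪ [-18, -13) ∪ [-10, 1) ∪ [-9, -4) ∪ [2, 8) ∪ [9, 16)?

After merging, the occupied span is [-19, -11), [-10, 1), [2, 8), [9, 16).
Complement within [-19, 16): [-11, -10), [1, 2), [8, 9).

[-11, -10) ∪ [1, 2) ∪ [8, 9)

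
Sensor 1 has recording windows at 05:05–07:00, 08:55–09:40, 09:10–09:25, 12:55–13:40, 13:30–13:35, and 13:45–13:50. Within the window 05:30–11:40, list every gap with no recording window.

Covered (merged): 05:05–07:00, 08:55–09:40, 12:55–13:40, 13:45–13:50.
Gaps within 05:30–11:40: 07:00–08:55, 09:40–11:40.

07:00–08:55, 09:40–11:40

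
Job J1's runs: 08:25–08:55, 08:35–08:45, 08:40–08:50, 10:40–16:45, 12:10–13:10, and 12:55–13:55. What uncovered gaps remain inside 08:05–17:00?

08:05–08:25, 08:55–10:40, 16:45–17:00

Covered (merged): 08:25–08:55, 10:40–16:45.
Complement within 08:05–17:00: 08:05–08:25, 08:55–10:40, 16:45–17:00.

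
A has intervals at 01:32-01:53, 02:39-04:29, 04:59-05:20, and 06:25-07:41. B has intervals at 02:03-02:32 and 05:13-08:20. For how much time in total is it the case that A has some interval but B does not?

A \ B = 01:32–01:53, 02:39–04:29, 04:59–05:13.
Total: 21 min + 1 h 50 min + 14 min = 2 h 25 min.

2 h 25 min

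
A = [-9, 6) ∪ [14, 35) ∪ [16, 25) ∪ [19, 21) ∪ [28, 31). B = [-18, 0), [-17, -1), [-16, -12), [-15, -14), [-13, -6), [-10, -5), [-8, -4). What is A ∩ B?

[-9, 0)

First set merges to [-9, 6), [14, 35).
Second set merges to [-18, 0).
[-9, 6) meets the second set on [-9, 0).
[14, 35): no overlap with the second set.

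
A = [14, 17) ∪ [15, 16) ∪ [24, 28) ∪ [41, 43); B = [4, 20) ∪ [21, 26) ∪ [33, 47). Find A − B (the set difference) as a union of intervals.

[26, 28)

First set merges to [14, 17), [24, 28), [41, 43).
[14, 17): fully covered by B → removed.
[24, 28) minus B → [26, 28).
[41, 43): fully covered by B → removed.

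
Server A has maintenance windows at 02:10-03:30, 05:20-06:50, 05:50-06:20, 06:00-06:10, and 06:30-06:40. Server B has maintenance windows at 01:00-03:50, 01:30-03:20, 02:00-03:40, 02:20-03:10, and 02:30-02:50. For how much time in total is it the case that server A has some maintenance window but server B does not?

A, merged: 02:10–03:30, 05:20–06:50.
B, merged: 01:00–03:50.
A \ B = 05:20–06:50.
Total: 1 h 30 min.

1 h 30 min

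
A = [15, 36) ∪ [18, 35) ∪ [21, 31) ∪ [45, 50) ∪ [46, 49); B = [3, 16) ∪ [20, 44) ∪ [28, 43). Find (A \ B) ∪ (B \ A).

[3, 15) ∪ [16, 20) ∪ [36, 44) ∪ [45, 50)

Merge the first list: [15, 36), [45, 50).
Merge the second list: [3, 16), [20, 44).
Only in the first: [16, 20), [45, 50).
Only in the second: [3, 15), [36, 44).
Together these are the periods covered by exactly one.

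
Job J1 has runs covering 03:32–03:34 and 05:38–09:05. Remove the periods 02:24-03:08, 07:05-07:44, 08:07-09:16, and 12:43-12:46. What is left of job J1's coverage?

03:32–03:34 is untouched.
05:38–09:05 with B removed leaves 05:38–07:05, 07:44–08:07.

03:32–03:34, 05:38–07:05, 07:44–08:07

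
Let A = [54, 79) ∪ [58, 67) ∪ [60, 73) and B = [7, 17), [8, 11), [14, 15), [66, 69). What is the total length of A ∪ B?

35

First set merges to [54, 79).
Second set merges to [7, 17), [66, 69).
A ∪ B = [7, 17), [54, 79).
Total: 10 + 25 = 35.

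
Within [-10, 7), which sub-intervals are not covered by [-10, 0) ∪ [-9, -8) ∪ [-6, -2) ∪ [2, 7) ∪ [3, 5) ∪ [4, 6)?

The merged coverage is [-10, 0), [2, 7).
Uncovered inside [-10, 7): [0, 2).

[0, 2)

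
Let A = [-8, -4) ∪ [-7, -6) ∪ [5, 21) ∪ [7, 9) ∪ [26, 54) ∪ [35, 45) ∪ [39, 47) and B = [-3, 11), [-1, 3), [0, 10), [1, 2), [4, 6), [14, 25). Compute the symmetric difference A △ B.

Merge the first list: [-8, -4), [5, 21), [26, 54).
Merge the second list: [-3, 11), [14, 25).
Only in the first: [-8, -4), [11, 14), [26, 54).
Only in the second: [-3, 5), [21, 25).
Together these are the periods covered by exactly one.

[-8, -4) ∪ [-3, 5) ∪ [11, 14) ∪ [21, 25) ∪ [26, 54)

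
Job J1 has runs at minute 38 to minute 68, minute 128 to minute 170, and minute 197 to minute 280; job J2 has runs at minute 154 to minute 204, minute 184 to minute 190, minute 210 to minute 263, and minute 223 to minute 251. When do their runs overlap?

Second set merges to minute 154 to minute 204, minute 210 to minute 263.
minute 38 to minute 68 meets no B interval.
minute 128 to minute 170 ∩ B → minute 154 to minute 170.
minute 197 to minute 280 ∩ B → minute 197 to minute 204, minute 210 to minute 263.

minute 154 to minute 170, minute 197 to minute 204, minute 210 to minute 263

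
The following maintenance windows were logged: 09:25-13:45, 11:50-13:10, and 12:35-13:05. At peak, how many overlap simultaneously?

At 12:35, 3 of the intervals are simultaneously active.
No point has more.

3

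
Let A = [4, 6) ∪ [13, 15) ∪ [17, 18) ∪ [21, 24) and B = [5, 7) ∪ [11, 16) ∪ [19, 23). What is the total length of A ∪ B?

14

A ∪ B = [4, 7), [11, 16), [17, 18), [19, 24).
Total: 3 + 5 + 1 + 5 = 14.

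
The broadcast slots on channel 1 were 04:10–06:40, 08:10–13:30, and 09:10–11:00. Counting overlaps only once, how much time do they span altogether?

Merged: 04:10-06:40, 08:10-13:30.
Lengths: 2 h 30 min + 5 h 20 min = 7 h 50 min.

7 h 50 min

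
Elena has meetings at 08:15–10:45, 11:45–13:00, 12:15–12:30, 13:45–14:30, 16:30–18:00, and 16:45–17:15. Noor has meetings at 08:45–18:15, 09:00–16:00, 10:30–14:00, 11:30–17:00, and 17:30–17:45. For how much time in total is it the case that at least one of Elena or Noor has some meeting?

A, merged: 08:15–10:45, 11:45–13:00, 13:45–14:30, 16:30–18:00.
B, merged: 08:45–18:15.
A ∪ B = 08:15–18:15.
Total: 10 h.

10 h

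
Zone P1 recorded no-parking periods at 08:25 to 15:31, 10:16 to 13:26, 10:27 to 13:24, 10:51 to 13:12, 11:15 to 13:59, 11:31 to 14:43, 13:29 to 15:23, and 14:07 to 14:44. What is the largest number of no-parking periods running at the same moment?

6

At 11:31, 6 of the intervals are simultaneously active.
No point has more.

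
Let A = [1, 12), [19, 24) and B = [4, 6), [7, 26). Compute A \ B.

[1, 12) minus B → [1, 4), [6, 7).
[19, 24): fully covered by B → removed.

[1, 4) ∪ [6, 7)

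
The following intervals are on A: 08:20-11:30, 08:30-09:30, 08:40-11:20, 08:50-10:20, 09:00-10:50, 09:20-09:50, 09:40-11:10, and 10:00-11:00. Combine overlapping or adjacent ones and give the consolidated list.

08:20-11:30

08:30-09:30 overlaps/touches 08:20-11:30 → extend to 08:20-11:30.
08:40-11:20 overlaps/touches 08:20-11:30 → extend to 08:20-11:30.
08:50-10:20 overlaps/touches 08:20-11:30 → extend to 08:20-11:30.
09:00-10:50 overlaps/touches 08:20-11:30 → extend to 08:20-11:30.
09:20-09:50 overlaps/touches 08:20-11:30 → extend to 08:20-11:30.
09:40-11:10 overlaps/touches 08:20-11:30 → extend to 08:20-11:30.
10:00-11:00 overlaps/touches 08:20-11:30 → extend to 08:20-11:30.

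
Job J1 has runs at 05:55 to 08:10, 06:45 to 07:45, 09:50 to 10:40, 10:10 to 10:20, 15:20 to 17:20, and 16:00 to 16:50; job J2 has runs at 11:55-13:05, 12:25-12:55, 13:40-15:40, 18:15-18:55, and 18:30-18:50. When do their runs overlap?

First set merges to 05:55–08:10, 09:50–10:40, 15:20–17:20.
Second set merges to 11:55–13:05, 13:40–15:40, 18:15–18:55.
05:55–08:10 falls entirely outside B.
09:50–10:40 falls entirely outside B.
15:20–17:20 overlaps B on 15:20–15:40.

15:20–15:40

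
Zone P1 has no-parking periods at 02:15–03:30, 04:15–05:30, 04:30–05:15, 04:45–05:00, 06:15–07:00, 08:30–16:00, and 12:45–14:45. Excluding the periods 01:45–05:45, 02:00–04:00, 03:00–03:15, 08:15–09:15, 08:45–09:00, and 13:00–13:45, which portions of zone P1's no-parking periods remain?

06:15–07:00, 09:15–13:00, 13:45–16:00

Merge the first list: 02:15–03:30, 04:15–05:30, 06:15–07:00, 08:30–16:00.
Merge the second list: 01:45–05:45, 08:15–09:15, 13:00–13:45.
02:15–03:30 lies entirely inside B → drops out.
04:15–05:30 lies entirely inside B → drops out.
06:15–07:00 is untouched.
08:30–16:00 with B removed leaves 09:15–13:00, 13:45–16:00.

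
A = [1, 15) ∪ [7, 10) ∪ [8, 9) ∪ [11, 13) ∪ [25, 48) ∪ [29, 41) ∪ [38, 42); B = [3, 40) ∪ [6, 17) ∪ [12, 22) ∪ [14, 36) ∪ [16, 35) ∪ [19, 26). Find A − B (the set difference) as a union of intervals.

Merge the first list: [1, 15), [25, 48).
Merge the second list: [3, 40).
[1, 15) minus B → [1, 3).
[25, 48) minus B → [40, 48).

[1, 3) ∪ [40, 48)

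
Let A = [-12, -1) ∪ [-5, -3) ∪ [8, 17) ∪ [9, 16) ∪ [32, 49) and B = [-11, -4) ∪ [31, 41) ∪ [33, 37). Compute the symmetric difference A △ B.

[-12, -11) ∪ [-4, -1) ∪ [8, 17) ∪ [31, 32) ∪ [41, 49)

A, merged: [-12, -1), [8, 17), [32, 49).
B, merged: [-11, -4), [31, 41).
Only in the first: [-12, -11), [-4, -1), [8, 17), [41, 49).
Only in the second: [31, 32).
Together these are the periods covered by exactly one.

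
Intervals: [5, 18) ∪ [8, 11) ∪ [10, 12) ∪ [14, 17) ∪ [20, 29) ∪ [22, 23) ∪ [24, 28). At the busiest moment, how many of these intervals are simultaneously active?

3

Walk the sorted start/end points keeping a running depth.
The depth first hits 3 at 10.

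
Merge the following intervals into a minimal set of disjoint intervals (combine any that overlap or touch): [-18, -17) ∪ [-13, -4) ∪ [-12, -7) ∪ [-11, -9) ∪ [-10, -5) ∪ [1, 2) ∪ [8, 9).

[-18, -17) ∪ [-13, -4) ∪ [1, 2) ∪ [8, 9)

[-13, -4) is disjoint → start new block.
[-12, -7) overlaps/touches [-13, -4) → extend to [-13, -4).
[-11, -9) overlaps/touches [-13, -4) → extend to [-13, -4).
[-10, -5) overlaps/touches [-13, -4) → extend to [-13, -4).
[1, 2) is disjoint → start new block.
[8, 9) is disjoint → start new block.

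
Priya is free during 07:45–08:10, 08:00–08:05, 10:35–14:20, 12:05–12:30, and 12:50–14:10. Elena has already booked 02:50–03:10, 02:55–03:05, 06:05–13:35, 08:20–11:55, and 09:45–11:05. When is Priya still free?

Merge the first list: 07:45-08:10, 10:35-14:20.
Merge the second list: 02:50-03:10, 06:05-13:35.
07:45-08:10: entirely removed.
10:35-14:20 \ B = 13:35-14:20.

13:35-14:20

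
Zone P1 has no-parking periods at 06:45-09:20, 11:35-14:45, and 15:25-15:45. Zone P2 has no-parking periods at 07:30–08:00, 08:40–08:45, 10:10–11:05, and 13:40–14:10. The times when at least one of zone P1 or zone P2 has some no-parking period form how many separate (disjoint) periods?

A ∪ B = 06:45–09:20, 10:10–11:05, 11:35–14:45, 15:25–15:45.
That is 4 disjoint pieces.

4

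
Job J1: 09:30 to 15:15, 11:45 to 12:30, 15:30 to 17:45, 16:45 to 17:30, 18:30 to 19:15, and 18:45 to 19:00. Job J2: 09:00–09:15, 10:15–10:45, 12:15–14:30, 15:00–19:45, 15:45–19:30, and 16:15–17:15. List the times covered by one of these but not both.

First set merges to 09:30-15:15, 15:30-17:45, 18:30-19:15.
Second set merges to 09:00-09:15, 10:15-10:45, 12:15-14:30, 15:00-19:45.
A but not B: 09:30-10:15, 10:45-12:15, 14:30-15:00.
B but not A: 09:00-09:15, 15:15-15:30, 17:45-18:30, 19:15-19:45.
Combining gives A △ B.

09:00-09:15, 09:30-10:15, 10:45-12:15, 14:30-15:00, 15:15-15:30, 17:45-18:30, 19:15-19:45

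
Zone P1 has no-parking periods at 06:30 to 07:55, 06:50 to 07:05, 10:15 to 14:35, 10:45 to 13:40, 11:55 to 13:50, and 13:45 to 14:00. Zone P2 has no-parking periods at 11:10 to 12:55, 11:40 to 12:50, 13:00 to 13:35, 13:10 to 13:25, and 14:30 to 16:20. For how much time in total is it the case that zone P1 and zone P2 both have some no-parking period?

2 h 25 min

First set merges to 06:30–07:55, 10:15–14:35.
Second set merges to 11:10–12:55, 13:00–13:35, 14:30–16:20.
A ∩ B = 11:10–12:55, 13:00–13:35, 14:30–14:35.
Total: 1 h 45 min + 35 min + 5 min = 2 h 25 min.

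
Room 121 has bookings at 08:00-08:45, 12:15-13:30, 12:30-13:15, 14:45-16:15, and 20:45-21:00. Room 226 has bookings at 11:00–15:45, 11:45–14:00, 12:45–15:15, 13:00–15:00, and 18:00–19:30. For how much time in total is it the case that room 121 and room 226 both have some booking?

2 h 15 min

Merge the first list: 08:00–08:45, 12:15–13:30, 14:45–16:15, 20:45–21:00.
Merge the second list: 11:00–15:45, 18:00–19:30.
A ∩ B = 12:15–13:30, 14:45–15:45.
Total: 1 h 15 min + 1 h = 2 h 15 min.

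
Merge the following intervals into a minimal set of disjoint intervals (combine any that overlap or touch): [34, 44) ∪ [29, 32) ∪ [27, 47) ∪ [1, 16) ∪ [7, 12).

[1, 16) ∪ [27, 47)

Sort by start: [1, 16), [7, 12), [27, 47), [29, 32), [34, 44).
[7, 12) overlaps/touches [1, 16) → extend to [1, 16).
[27, 47) is disjoint → start new block.
[29, 32) overlaps/touches [27, 47) → extend to [27, 47).
[34, 44) overlaps/touches [27, 47) → extend to [27, 47).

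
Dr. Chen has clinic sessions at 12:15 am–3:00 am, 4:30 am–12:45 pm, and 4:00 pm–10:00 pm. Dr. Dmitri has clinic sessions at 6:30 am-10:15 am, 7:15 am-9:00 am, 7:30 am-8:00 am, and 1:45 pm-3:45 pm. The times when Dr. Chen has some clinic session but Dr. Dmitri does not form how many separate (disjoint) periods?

4

Merge the second list: 6:30 am–10:15 am, 1:45 pm–3:45 pm.
A \ B = 12:15 am–3:00 am, 4:30 am–6:30 am, 10:15 am–12:45 pm, 4:00 pm–10:00 pm.
That is 4 disjoint pieces.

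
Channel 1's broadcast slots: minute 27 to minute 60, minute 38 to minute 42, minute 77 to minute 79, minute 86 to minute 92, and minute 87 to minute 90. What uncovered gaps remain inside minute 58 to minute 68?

minute 60 to minute 68

Covered (merged): minute 27 to minute 60, minute 77 to minute 79, minute 86 to minute 92.
Gaps within minute 58 to minute 68: minute 60 to minute 68.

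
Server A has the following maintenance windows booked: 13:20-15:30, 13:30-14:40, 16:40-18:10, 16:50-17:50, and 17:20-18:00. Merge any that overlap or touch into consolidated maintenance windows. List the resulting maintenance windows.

13:20-15:30, 16:40-18:10

13:30-14:40 overlaps/touches 13:20-15:30 → extend to 13:20-15:30.
16:40-18:10 is disjoint → start new block.
16:50-17:50 overlaps/touches 16:40-18:10 → extend to 16:40-18:10.
17:20-18:00 overlaps/touches 16:40-18:10 → extend to 16:40-18:10.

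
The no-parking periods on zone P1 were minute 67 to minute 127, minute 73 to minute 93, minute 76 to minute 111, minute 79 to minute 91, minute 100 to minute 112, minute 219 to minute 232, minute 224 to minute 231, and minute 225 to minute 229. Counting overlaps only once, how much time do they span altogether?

73 minutes

Merged: minute 67 to minute 127, minute 219 to minute 232.
Lengths: 60 minutes + 13 minutes = 73 minutes.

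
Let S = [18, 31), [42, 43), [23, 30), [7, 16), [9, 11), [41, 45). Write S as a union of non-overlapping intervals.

[7, 16) ∪ [18, 31) ∪ [41, 45)

Sort by start: [7, 16), [9, 11), [18, 31), [23, 30), [41, 45), [42, 43).
[9, 11) overlaps/touches [7, 16) → extend to [7, 16).
[18, 31) is disjoint → start new block.
[23, 30) overlaps/touches [18, 31) → extend to [18, 31).
[41, 45) is disjoint → start new block.
[42, 43) overlaps/touches [41, 45) → extend to [41, 45).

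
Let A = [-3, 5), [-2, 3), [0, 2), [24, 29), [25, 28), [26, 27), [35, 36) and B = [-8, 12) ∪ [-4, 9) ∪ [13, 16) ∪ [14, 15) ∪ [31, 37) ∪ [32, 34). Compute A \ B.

[24, 29)

A, merged: [-3, 5), [24, 29), [35, 36).
B, merged: [-8, 12), [13, 16), [31, 37).
[-3, 5): fully covered by B → removed.
[24, 29): no B overlap → unchanged.
[35, 36): fully covered by B → removed.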